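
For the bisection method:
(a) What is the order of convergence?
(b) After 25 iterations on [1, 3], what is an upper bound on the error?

(a) Bisection has linear (order 1) convergence; the error is halved each step.

(b) Error bound = (b-a)/2^n = (3 - 1)/2^{25}
    = 2/2^{25}

(a) 1 (linear); (b) error ≤ 5.96e-08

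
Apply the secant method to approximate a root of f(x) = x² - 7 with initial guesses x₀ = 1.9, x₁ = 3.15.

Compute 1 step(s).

f(x) = x² - 7
x₀ = 1.9, x₁ = 3.15

Secant formula: x_{n+1} = x_n - f(x_n)(x_n - x_{n-1})/(f(x_n) - f(x_{n-1}))

Iteration 1:
  f(1.900000) = -3.390000
  f(3.150000) = 2.922500
  x_2 = 3.150000 - 2.922500×(3.150000 - 1.900000)/(2.922500 - (-3.390000))
       = 2.571287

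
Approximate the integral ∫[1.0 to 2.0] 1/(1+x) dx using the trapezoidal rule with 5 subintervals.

f(x) = 1/(1+x)
a = 1.0, b = 2.0, n = 5
h = (b - a)/n = 0.200000

Trapezoidal rule: (h/2)[f(x₀) + 2f(x₁) + 2f(x₂) + ... + f(xₙ)]

x_0 = 1.0000, f(x_0) = 0.500000, coefficient = 1
x_1 = 1.2000, f(x_1) = 0.454545, coefficient = 2
x_2 = 1.4000, f(x_2) = 0.416667, coefficient = 2
x_3 = 1.6000, f(x_3) = 0.384615, coefficient = 2
x_4 = 1.8000, f(x_4) = 0.357143, coefficient = 2
x_5 = 2.0000, f(x_5) = 0.333333, coefficient = 1

I ≈ (0.200000/2) × 4.059274 = 0.405927
Exact value: 0.405465
Error: 0.000462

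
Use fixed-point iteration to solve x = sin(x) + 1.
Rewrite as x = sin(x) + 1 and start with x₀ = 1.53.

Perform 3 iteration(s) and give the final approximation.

Equation: x = sin(x) + 1
Fixed-point form: x = sin(x) + 1
x₀ = 1.53

x_1 = g(1.530000) = 1.999168
x_2 = g(1.999168) = 1.909643
x_3 = g(1.909643) = 1.943139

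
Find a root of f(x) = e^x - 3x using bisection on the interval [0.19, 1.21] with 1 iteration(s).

f(x) = e^x - 3x
Initial interval: [0.19, 1.21]

Iteration 1:
  c_1 = (0.190000 + 1.210000)/2 = 0.700000
  f(c_1) = f(0.700000) = -0.086247
  f(a) × f(c) < 0, new interval: [0.190000, 0.700000]

After 1 iteration(s), the approximation is c_1 = 0.700000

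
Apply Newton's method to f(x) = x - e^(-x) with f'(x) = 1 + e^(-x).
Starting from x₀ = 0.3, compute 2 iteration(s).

f(x) = x - e^(-x)
f'(x) = 1 + e^(-x)
x₀ = 0.3

Newton-Raphson formula: x_{n+1} = x_n - f(x_n)/f'(x_n)

Iteration 1:
  f(0.300000) = -0.440818
  f'(0.300000) = 1.740818
  x_1 = 0.300000 - (-0.440818)/1.740818 = 0.553225
Iteration 2:
  f(0.553225) = -0.021868
  f'(0.553225) = 1.575092
  x_2 = 0.553225 - (-0.021868)/1.575092 = 0.567108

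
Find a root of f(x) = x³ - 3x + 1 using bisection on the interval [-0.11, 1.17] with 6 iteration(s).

f(x) = x³ - 3x + 1
Initial interval: [-0.11, 1.17]

Iteration 1:
  c_1 = (-0.110000 + 1.170000)/2 = 0.530000
  f(c_1) = f(0.530000) = -0.441123
  f(a) × f(c) < 0, new interval: [-0.110000, 0.530000]
Iteration 2:
  c_2 = (-0.110000 + 0.530000)/2 = 0.210000
  f(c_2) = f(0.210000) = 0.379261
  f(a) × f(c) ≥ 0, new interval: [0.210000, 0.530000]
Iteration 3:
  c_3 = (0.210000 + 0.530000)/2 = 0.370000
  f(c_3) = f(0.370000) = -0.059347
  f(a) × f(c) < 0, new interval: [0.210000, 0.370000]
Iteration 4:
  c_4 = (0.210000 + 0.370000)/2 = 0.290000
  f(c_4) = f(0.290000) = 0.154389
  f(a) × f(c) ≥ 0, new interval: [0.290000, 0.370000]
Iteration 5:
  c_5 = (0.290000 + 0.370000)/2 = 0.330000
  f(c_5) = f(0.330000) = 0.045937
  f(a) × f(c) ≥ 0, new interval: [0.330000, 0.370000]
Iteration 6:
  c_6 = (0.330000 + 0.370000)/2 = 0.350000
  f(c_6) = f(0.350000) = -0.007125
  f(a) × f(c) < 0, new interval: [0.330000, 0.350000]

After 6 iteration(s), the approximation is c_6 = 0.350000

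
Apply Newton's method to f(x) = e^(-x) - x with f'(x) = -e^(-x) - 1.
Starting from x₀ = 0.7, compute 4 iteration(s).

f(x) = e^(-x) - x
f'(x) = -e^(-x) - 1
x₀ = 0.7

Newton-Raphson formula: x_{n+1} = x_n - f(x_n)/f'(x_n)

Iteration 1:
  f(0.700000) = -0.203415
  f'(0.700000) = -1.496585
  x_1 = 0.700000 - (-0.203415)/(-1.496585) = 0.564081
Iteration 2:
  f(0.564081) = 0.004802
  f'(0.564081) = -1.568883
  x_2 = 0.564081 - 0.004802/(-1.568883) = 0.567142
Iteration 3:
  f(0.567142) = 0.000003
  f'(0.567142) = -1.567144
  x_3 = 0.567142 - 0.000003/(-1.567144) = 0.567143
Iteration 4:
  f(0.567143) = 0.000000
  f'(0.567143) = -1.567143
  x_4 = 0.567143 - 0.000000/(-1.567143) = 0.567143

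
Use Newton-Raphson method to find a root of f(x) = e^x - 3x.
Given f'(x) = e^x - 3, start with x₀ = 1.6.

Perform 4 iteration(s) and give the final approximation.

f(x) = e^x - 3x
f'(x) = e^x - 3
x₀ = 1.6

Newton-Raphson formula: x_{n+1} = x_n - f(x_n)/f'(x_n)

Iteration 1:
  f(1.600000) = 0.153032
  f'(1.600000) = 1.953032
  x_1 = 1.600000 - 0.153032/1.953032 = 1.521644
Iteration 2:
  f(1.521644) = 0.014816
  f'(1.521644) = 1.579747
  x_2 = 1.521644 - 0.014816/1.579747 = 1.512265
Iteration 3:
  f(1.512265) = 0.000201
  f'(1.512265) = 1.536996
  x_3 = 1.512265 - 0.000201/1.536996 = 1.512135
Iteration 4:
  f(1.512135) = 0.000000
  f'(1.512135) = 1.536404
  x_4 = 1.512135 - 0.000000/1.536404 = 1.512135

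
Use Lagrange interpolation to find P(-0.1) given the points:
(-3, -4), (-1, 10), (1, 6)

Lagrange interpolation formula:
P(x) = Σ yᵢ × Lᵢ(x)
where Lᵢ(x) = Π_{j≠i} (x - xⱼ)/(xᵢ - xⱼ)

L_0(-0.1) = (-0.1 - (-1))/(-3 - (-1)) × (-0.1 - 1)/(-3 - 1) = -0.123750
L_1(-0.1) = (-0.1 - (-3))/(-1 - (-3)) × (-0.1 - 1)/(-1 - 1) = 0.797500
L_2(-0.1) = (-0.1 - (-3))/(1 - (-3)) × (-0.1 - (-1))/(1 - (-1)) = 0.326250

P(-0.1) = (-4)×L_0(-0.1) + 10×L_1(-0.1) + 6×L_2(-0.1)
P(-0.1) = 10.427500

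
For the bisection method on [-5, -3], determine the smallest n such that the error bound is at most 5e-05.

We need (b-a)/2^n ≤ 5e-05
(-3 - (-5))/2^n ≤ 5e-05
2/2^n ≤ 5e-05
2^n ≥ 40000
n ≥ log₂(40000) = 15.29
n ≥ 16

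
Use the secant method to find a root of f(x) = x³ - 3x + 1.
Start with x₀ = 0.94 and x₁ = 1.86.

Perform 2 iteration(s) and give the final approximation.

f(x) = x³ - 3x + 1
x₀ = 0.94, x₁ = 1.86

Secant formula: x_{n+1} = x_n - f(x_n)(x_n - x_{n-1})/(f(x_n) - f(x_{n-1}))

Iteration 1:
  f(0.940000) = -0.989416
  f(1.860000) = 1.854856
  x_2 = 1.860000 - 1.854856×(1.860000 - 0.940000)/(1.854856 - (-0.989416))
       = 1.260034
Iteration 2:
  f(1.860000) = 1.854856
  f(1.260034) = -0.779565
  x_3 = 1.260034 - (-0.779565)×(1.260034 - 1.860000)/(-0.779565 - 1.854856)
       = 1.437573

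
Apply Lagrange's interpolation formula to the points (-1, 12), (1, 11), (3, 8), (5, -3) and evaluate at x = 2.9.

Lagrange interpolation formula:
P(x) = Σ yᵢ × Lᵢ(x)
where Lᵢ(x) = Π_{j≠i} (x - xⱼ)/(xᵢ - xⱼ)

L_0(2.9) = (2.9 - 1)/(-1 - 1) × (2.9 - 3)/(-1 - 3) × (2.9 - 5)/(-1 - 5) = -0.008313
L_1(2.9) = (2.9 - (-1))/(1 - (-1)) × (2.9 - 3)/(1 - 3) × (2.9 - 5)/(1 - 5) = 0.051188
L_2(2.9) = (2.9 - (-1))/(3 - (-1)) × (2.9 - 1)/(3 - 1) × (2.9 - 5)/(3 - 5) = 0.972562
L_3(2.9) = (2.9 - (-1))/(5 - (-1)) × (2.9 - 1)/(5 - 1) × (2.9 - 3)/(5 - 3) = -0.015438

P(2.9) = 12×L_0(2.9) + 11×L_1(2.9) + 8×L_2(2.9) + (-3)×L_3(2.9)
P(2.9) = 8.290125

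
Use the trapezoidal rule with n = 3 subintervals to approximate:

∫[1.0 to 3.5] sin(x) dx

f(x) = sin(x)
a = 1.0, b = 3.5, n = 3
h = (b - a)/n = 0.833333

Trapezoidal rule: (h/2)[f(x₀) + 2f(x₁) + 2f(x₂) + ... + f(xₙ)]

x_0 = 1.0000, f(x_0) = 0.841471, coefficient = 1
x_1 = 1.8333, f(x_1) = 0.965735, coefficient = 2
x_2 = 2.6667, f(x_2) = 0.457273, coefficient = 2
x_3 = 3.5000, f(x_3) = -0.350783, coefficient = 1

I ≈ (0.833333/2) × 3.336702 = 1.390293
Exact value: 1.476759
Error: 0.086466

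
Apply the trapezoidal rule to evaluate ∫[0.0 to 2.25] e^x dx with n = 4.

f(x) = e^x
a = 0.0, b = 2.25, n = 4
h = (b - a)/n = 0.562500

Trapezoidal rule: (h/2)[f(x₀) + 2f(x₁) + 2f(x₂) + ... + f(xₙ)]

x_0 = 0.0000, f(x_0) = 1.000000, coefficient = 1
x_1 = 0.5625, f(x_1) = 1.755055, coefficient = 2
x_2 = 1.1250, f(x_2) = 3.080217, coefficient = 2
x_3 = 1.6875, f(x_3) = 5.405949, coefficient = 2
x_4 = 2.2500, f(x_4) = 9.487736, coefficient = 1

I ≈ (0.562500/2) × 30.970177 = 8.710362
Exact value: 8.487736
Error: 0.222626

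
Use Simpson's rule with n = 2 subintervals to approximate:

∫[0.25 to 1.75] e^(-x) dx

f(x) = e^(-x)
a = 0.25, b = 1.75, n = 2
h = (b - a)/n = 0.750000

Simpson's rule: (h/3)[f(x₀) + 4f(x₁) + 2f(x₂) + ... + f(xₙ)]

x_0 = 0.2500, f(x_0) = 0.778801, coefficient = 1
x_1 = 1.0000, f(x_1) = 0.367879, coefficient = 4
x_2 = 1.7500, f(x_2) = 0.173774, coefficient = 1

I ≈ (0.750000/3) × 2.424092 = 0.606023
Exact value: 0.605027
Error: 0.000996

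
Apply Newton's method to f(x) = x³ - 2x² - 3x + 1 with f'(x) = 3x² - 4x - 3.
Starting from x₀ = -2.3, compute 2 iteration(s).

f(x) = x³ - 2x² - 3x + 1
f'(x) = 3x² - 4x - 3
x₀ = -2.3

Newton-Raphson formula: x_{n+1} = x_n - f(x_n)/f'(x_n)

Iteration 1:
  f(-2.300000) = -14.847000
  f'(-2.300000) = 22.070000
  x_1 = -2.300000 - (-14.847000)/22.070000 = -1.627277
Iteration 2:
  f(-1.627277) = -3.723307
  f'(-1.627277) = 11.453197
  x_2 = -1.627277 - (-3.723307)/11.453197 = -1.302188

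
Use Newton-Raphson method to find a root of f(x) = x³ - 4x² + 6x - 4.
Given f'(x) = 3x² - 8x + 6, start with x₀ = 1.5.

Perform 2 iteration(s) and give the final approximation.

f(x) = x³ - 4x² + 6x - 4
f'(x) = 3x² - 8x + 6
x₀ = 1.5

Newton-Raphson formula: x_{n+1} = x_n - f(x_n)/f'(x_n)

Iteration 1:
  f(1.500000) = -0.625000
  f'(1.500000) = 0.750000
  x_1 = 1.500000 - (-0.625000)/0.750000 = 2.333333
Iteration 2:
  f(2.333333) = 0.925926
  f'(2.333333) = 3.666667
  x_2 = 2.333333 - 0.925926/3.666667 = 2.080808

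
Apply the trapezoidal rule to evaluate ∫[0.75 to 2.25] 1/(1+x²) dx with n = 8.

f(x) = 1/(1+x²)
a = 0.75, b = 2.25, n = 8
h = (b - a)/n = 0.187500

Trapezoidal rule: (h/2)[f(x₀) + 2f(x₁) + 2f(x₂) + ... + f(xₙ)]

x_0 = 0.7500, f(x_0) = 0.640000, coefficient = 1
x_1 = 0.9375, f(x_1) = 0.532225, coefficient = 2
x_2 = 1.1250, f(x_2) = 0.441379, coefficient = 2
x_3 = 1.3125, f(x_3) = 0.367288, coefficient = 2
x_4 = 1.5000, f(x_4) = 0.307692, coefficient = 2
x_5 = 1.6875, f(x_5) = 0.259898, coefficient = 2
x_6 = 1.8750, f(x_6) = 0.221453, coefficient = 2
x_7 = 2.0625, f(x_7) = 0.190335, coefficient = 2
x_8 = 2.2500, f(x_8) = 0.164948, coefficient = 1

I ≈ (0.187500/2) × 5.445490 = 0.510515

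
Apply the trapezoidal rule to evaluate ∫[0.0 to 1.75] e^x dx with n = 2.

f(x) = e^x
a = 0.0, b = 1.75, n = 2
h = (b - a)/n = 0.875000

Trapezoidal rule: (h/2)[f(x₀) + 2f(x₁) + 2f(x₂) + ... + f(xₙ)]

x_0 = 0.0000, f(x_0) = 1.000000, coefficient = 1
x_1 = 0.8750, f(x_1) = 2.398875, coefficient = 2
x_2 = 1.7500, f(x_2) = 5.754603, coefficient = 1

I ≈ (0.875000/2) × 11.552353 = 5.054155
Exact value: 4.754603
Error: 0.299552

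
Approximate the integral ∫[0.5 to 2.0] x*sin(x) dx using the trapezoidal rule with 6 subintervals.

f(x) = x*sin(x)
a = 0.5, b = 2.0, n = 6
h = (b - a)/n = 0.250000

Trapezoidal rule: (h/2)[f(x₀) + 2f(x₁) + 2f(x₂) + ... + f(xₙ)]

x_0 = 0.5000, f(x_0) = 0.239713, coefficient = 1
x_1 = 0.7500, f(x_1) = 0.511229, coefficient = 2
x_2 = 1.0000, f(x_2) = 0.841471, coefficient = 2
x_3 = 1.2500, f(x_3) = 1.186231, coefficient = 2
x_4 = 1.5000, f(x_4) = 1.496242, coefficient = 2
x_5 = 1.7500, f(x_5) = 1.721975, coefficient = 2
x_6 = 2.0000, f(x_6) = 1.818595, coefficient = 1

I ≈ (0.250000/2) × 13.572605 = 1.696576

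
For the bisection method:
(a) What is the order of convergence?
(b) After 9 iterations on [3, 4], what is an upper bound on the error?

(a) Bisection has linear (order 1) convergence; the error is halved each step.

(b) Error bound = (b-a)/2^n = (4 - 3)/2^{9}
    = 1/2^{9}

(a) 1 (linear); (b) error ≤ 1.95e-03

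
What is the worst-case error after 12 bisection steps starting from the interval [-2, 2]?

Bisection error bound: |error| ≤ (b-a)/2^n
|error| ≤ (2 - (-2))/2^12 = 4/2^12
|error| ≤ 0.0009765625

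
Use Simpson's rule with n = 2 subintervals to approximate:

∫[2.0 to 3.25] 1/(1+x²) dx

f(x) = 1/(1+x²)
a = 2.0, b = 3.25, n = 2
h = (b - a)/n = 0.625000

Simpson's rule: (h/3)[f(x₀) + 4f(x₁) + 2f(x₂) + ... + f(xₙ)]

x_0 = 2.0000, f(x_0) = 0.200000, coefficient = 1
x_1 = 2.6250, f(x_1) = 0.126733, coefficient = 4
x_2 = 3.2500, f(x_2) = 0.086486, coefficient = 1

I ≈ (0.625000/3) × 0.793417 = 0.165295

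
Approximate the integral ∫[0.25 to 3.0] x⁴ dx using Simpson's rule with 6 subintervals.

f(x) = x⁴
a = 0.25, b = 3.0, n = 6
h = (b - a)/n = 0.458333

Simpson's rule: (h/3)[f(x₀) + 4f(x₁) + 2f(x₂) + ... + f(xₙ)]

x_0 = 0.2500, f(x_0) = 0.003906, coefficient = 1
x_1 = 0.7083, f(x_1) = 0.251739, coefficient = 4
x_2 = 1.1667, f(x_2) = 1.852623, coefficient = 2
x_3 = 1.6250, f(x_3) = 6.972900, coefficient = 4
x_4 = 2.0833, f(x_4) = 18.838011, coefficient = 2
x_5 = 2.5417, f(x_5) = 41.732497, coefficient = 4
x_6 = 3.0000, f(x_6) = 81.000000, coefficient = 1

I ≈ (0.458333/3) × 318.213723 = 48.615985
Exact value: 48.599805
Error: 0.016181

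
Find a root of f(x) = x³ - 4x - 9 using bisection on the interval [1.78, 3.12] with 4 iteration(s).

f(x) = x³ - 4x - 9
Initial interval: [1.78, 3.12]

Iteration 1:
  c_1 = (1.780000 + 3.120000)/2 = 2.450000
  f(c_1) = f(2.450000) = -4.093875
  f(a) × f(c) ≥ 0, new interval: [2.450000, 3.120000]
Iteration 2:
  c_2 = (2.450000 + 3.120000)/2 = 2.785000
  f(c_2) = f(2.785000) = 1.461087
  f(a) × f(c) < 0, new interval: [2.450000, 2.785000]
Iteration 3:
  c_3 = (2.450000 + 2.785000)/2 = 2.617500
  f(c_3) = f(2.617500) = -1.536706
  f(a) × f(c) ≥ 0, new interval: [2.617500, 2.785000]
Iteration 4:
  c_4 = (2.617500 + 2.785000)/2 = 2.701250
  f(c_4) = f(2.701250) = -0.094650
  f(a) × f(c) ≥ 0, new interval: [2.701250, 2.785000]

After 4 iteration(s), the approximation is c_4 = 2.701250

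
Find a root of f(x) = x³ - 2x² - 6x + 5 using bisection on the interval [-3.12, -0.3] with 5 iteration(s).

f(x) = x³ - 2x² - 6x + 5
Initial interval: [-3.12, -0.3]

Iteration 1:
  c_1 = (-3.120000 + (-0.300000))/2 = -1.710000
  f(c_1) = f(-1.710000) = 4.411589
  f(a) × f(c) < 0, new interval: [-3.120000, -1.710000]
Iteration 2:
  c_2 = (-3.120000 + (-1.710000))/2 = -2.415000
  f(c_2) = f(-2.415000) = -6.259273
  f(a) × f(c) ≥ 0, new interval: [-2.415000, -1.710000]
Iteration 3:
  c_3 = (-2.415000 + (-1.710000))/2 = -2.062500
  f(c_3) = f(-2.062500) = 0.093506
  f(a) × f(c) < 0, new interval: [-2.415000, -2.062500]
Iteration 4:
  c_4 = (-2.415000 + (-2.062500))/2 = -2.238750
  f(c_4) = f(-2.238750) = -2.812122
  f(a) × f(c) ≥ 0, new interval: [-2.238750, -2.062500]
Iteration 5:
  c_5 = (-2.238750 + (-2.062500))/2 = -2.150625
  f(c_5) = f(-2.150625) = -1.293670
  f(a) × f(c) ≥ 0, new interval: [-2.150625, -2.062500]

After 5 iteration(s), the approximation is c_5 = -2.150625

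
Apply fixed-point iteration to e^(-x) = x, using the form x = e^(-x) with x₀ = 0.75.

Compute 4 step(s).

Equation: e^(-x) = x
Fixed-point form: x = e^(-x)
x₀ = 0.75

x_1 = g(0.750000) = 0.472367
x_2 = g(0.472367) = 0.623525
x_3 = g(0.623525) = 0.536052
x_4 = g(0.536052) = 0.585054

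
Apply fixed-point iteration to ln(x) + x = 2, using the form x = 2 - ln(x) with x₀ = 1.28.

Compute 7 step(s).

Equation: ln(x) + x = 2
Fixed-point form: x = 2 - ln(x)
x₀ = 1.28

x_1 = g(1.280000) = 1.753140
x_2 = g(1.753140) = 1.438592
x_3 = g(1.438592) = 1.636335
x_4 = g(1.636335) = 1.507541
x_5 = g(1.507541) = 1.589520
x_6 = g(1.589520) = 1.536568
x_7 = g(1.536568) = 1.570449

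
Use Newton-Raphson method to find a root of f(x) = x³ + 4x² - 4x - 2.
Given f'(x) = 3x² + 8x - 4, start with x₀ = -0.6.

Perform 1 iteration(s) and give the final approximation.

f(x) = x³ + 4x² - 4x - 2
f'(x) = 3x² + 8x - 4
x₀ = -0.6

Newton-Raphson formula: x_{n+1} = x_n - f(x_n)/f'(x_n)

Iteration 1:
  f(-0.600000) = 1.624000
  f'(-0.600000) = -7.720000
  x_1 = -0.600000 - 1.624000/(-7.720000) = -0.389637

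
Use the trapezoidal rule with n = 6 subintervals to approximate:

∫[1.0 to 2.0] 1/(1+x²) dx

f(x) = 1/(1+x²)
a = 1.0, b = 2.0, n = 6
h = (b - a)/n = 0.166667

Trapezoidal rule: (h/2)[f(x₀) + 2f(x₁) + 2f(x₂) + ... + f(xₙ)]

x_0 = 1.0000, f(x_0) = 0.500000, coefficient = 1
x_1 = 1.1667, f(x_1) = 0.423529, coefficient = 2
x_2 = 1.3333, f(x_2) = 0.360000, coefficient = 2
x_3 = 1.5000, f(x_3) = 0.307692, coefficient = 2
x_4 = 1.6667, f(x_4) = 0.264706, coefficient = 2
x_5 = 1.8333, f(x_5) = 0.229299, coefficient = 2
x_6 = 2.0000, f(x_6) = 0.200000, coefficient = 1

I ≈ (0.166667/2) × 3.870454 = 0.322538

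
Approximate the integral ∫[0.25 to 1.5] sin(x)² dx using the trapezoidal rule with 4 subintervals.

f(x) = sin(x)²
a = 0.25, b = 1.5, n = 4
h = (b - a)/n = 0.312500

Trapezoidal rule: (h/2)[f(x₀) + 2f(x₁) + 2f(x₂) + ... + f(xₙ)]

x_0 = 0.2500, f(x_0) = 0.061209, coefficient = 1
x_1 = 0.5625, f(x_1) = 0.284412, coefficient = 2
x_2 = 0.8750, f(x_2) = 0.589123, coefficient = 2
x_3 = 1.1875, f(x_3) = 0.860139, coefficient = 2
x_4 = 1.5000, f(x_4) = 0.994996, coefficient = 1

I ≈ (0.312500/2) × 4.523553 = 0.706805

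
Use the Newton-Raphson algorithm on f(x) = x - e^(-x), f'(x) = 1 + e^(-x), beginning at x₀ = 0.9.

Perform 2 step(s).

f(x) = x - e^(-x)
f'(x) = 1 + e^(-x)
x₀ = 0.9

Newton-Raphson formula: x_{n+1} = x_n - f(x_n)/f'(x_n)

Iteration 1:
  f(0.900000) = 0.493430
  f'(0.900000) = 1.406570
  x_1 = 0.900000 - 0.493430/1.406570 = 0.549196
Iteration 2:
  f(0.549196) = -0.028218
  f'(0.549196) = 1.577414
  x_2 = 0.549196 - (-0.028218)/1.577414 = 0.567085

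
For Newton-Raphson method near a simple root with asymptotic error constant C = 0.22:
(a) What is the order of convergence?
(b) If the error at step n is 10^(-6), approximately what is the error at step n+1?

(a) Newton-Raphson has quadratic (order 2) convergence near simple roots.
    This means |e_{n+1}| ≈ C|e_n|².

(b) With |e_n| = 10^(-6) and C = 0.22:
    |e_{n+1}| ≈ 0.22 × (10^(-6))² = 0.22 × 10^(-12)

(a) 2 (quadratic); (b) |e_{n+1}| ≈ 2.200e-13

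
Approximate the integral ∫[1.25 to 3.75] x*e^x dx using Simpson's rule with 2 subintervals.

f(x) = x*e^x
a = 1.25, b = 3.75, n = 2
h = (b - a)/n = 1.250000

Simpson's rule: (h/3)[f(x₀) + 4f(x₁) + 2f(x₂) + ... + f(xₙ)]

x_0 = 1.2500, f(x_0) = 4.362929, coefficient = 1
x_1 = 2.5000, f(x_1) = 30.456235, coefficient = 4
x_2 = 3.7500, f(x_2) = 159.454058, coefficient = 1

I ≈ (1.250000/3) × 285.641926 = 119.017469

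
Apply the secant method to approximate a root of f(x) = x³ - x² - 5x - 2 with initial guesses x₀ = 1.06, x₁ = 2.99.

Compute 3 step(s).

f(x) = x³ - x² - 5x - 2
x₀ = 1.06, x₁ = 2.99

Secant formula: x_{n+1} = x_n - f(x_n)(x_n - x_{n-1})/(f(x_n) - f(x_{n-1}))

Iteration 1:
  f(1.060000) = -7.232584
  f(2.990000) = 0.840799
  x_2 = 2.990000 - 0.840799×(2.990000 - 1.060000)/(0.840799 - (-7.232584))
       = 2.789001
Iteration 2:
  f(2.990000) = 0.840799
  f(2.789001) = -2.029213
  x_3 = 2.789001 - (-2.029213)×(2.789001 - 2.990000)/(-2.029213 - 0.840799)
       = 2.931115
Iteration 3:
  f(2.789001) = -2.029213
  f(2.931115) = -0.064521
  x_4 = 2.931115 - (-0.064521)×(2.931115 - 2.789001)/(-0.064521 - (-2.029213))
       = 2.935782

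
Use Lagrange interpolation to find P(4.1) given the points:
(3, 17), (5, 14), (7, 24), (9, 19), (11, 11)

Lagrange interpolation formula:
P(x) = Σ yᵢ × Lᵢ(x)
where Lᵢ(x) = Π_{j≠i} (x - xⱼ)/(xᵢ - xⱼ)

L_0(4.1) = (4.1 - 5)/(3 - 5) × (4.1 - 7)/(3 - 7) × (4.1 - 9)/(3 - 9) × (4.1 - 11)/(3 - 11) = 0.229802
L_1(4.1) = (4.1 - 3)/(5 - 3) × (4.1 - 7)/(5 - 7) × (4.1 - 9)/(5 - 9) × (4.1 - 11)/(5 - 11) = 1.123478
L_2(4.1) = (4.1 - 3)/(7 - 3) × (4.1 - 5)/(7 - 5) × (4.1 - 9)/(7 - 9) × (4.1 - 11)/(7 - 11) = -0.522998
L_3(4.1) = (4.1 - 3)/(9 - 3) × (4.1 - 5)/(9 - 5) × (4.1 - 7)/(9 - 7) × (4.1 - 11)/(9 - 11) = 0.206353
L_4(4.1) = (4.1 - 3)/(11 - 3) × (4.1 - 5)/(11 - 5) × (4.1 - 7)/(11 - 7) × (4.1 - 9)/(11 - 9) = -0.036635

P(4.1) = 17×L_0(4.1) + 14×L_1(4.1) + 24×L_2(4.1) + 19×L_3(4.1) + 11×L_4(4.1)
P(4.1) = 10.601094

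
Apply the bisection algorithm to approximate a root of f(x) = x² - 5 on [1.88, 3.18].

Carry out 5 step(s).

f(x) = x² - 5
Initial interval: [1.88, 3.18]

Iteration 1:
  c_1 = (1.880000 + 3.180000)/2 = 2.530000
  f(c_1) = f(2.530000) = 1.400900
  f(a) × f(c) < 0, new interval: [1.880000, 2.530000]
Iteration 2:
  c_2 = (1.880000 + 2.530000)/2 = 2.205000
  f(c_2) = f(2.205000) = -0.137975
  f(a) × f(c) ≥ 0, new interval: [2.205000, 2.530000]
Iteration 3:
  c_3 = (2.205000 + 2.530000)/2 = 2.367500
  f(c_3) = f(2.367500) = 0.605056
  f(a) × f(c) < 0, new interval: [2.205000, 2.367500]
Iteration 4:
  c_4 = (2.205000 + 2.367500)/2 = 2.286250
  f(c_4) = f(2.286250) = 0.226939
  f(a) × f(c) < 0, new interval: [2.205000, 2.286250]
Iteration 5:
  c_5 = (2.205000 + 2.286250)/2 = 2.245625
  f(c_5) = f(2.245625) = 0.042832
  f(a) × f(c) < 0, new interval: [2.205000, 2.245625]

After 5 iteration(s), the approximation is c_5 = 2.245625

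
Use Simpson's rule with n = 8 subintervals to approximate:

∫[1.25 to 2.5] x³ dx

f(x) = x³
a = 1.25, b = 2.5, n = 8
h = (b - a)/n = 0.156250

Simpson's rule: (h/3)[f(x₀) + 4f(x₁) + 2f(x₂) + ... + f(xₙ)]

x_0 = 1.2500, f(x_0) = 1.953125, coefficient = 1
x_1 = 1.4062, f(x_1) = 2.780914, coefficient = 4
x_2 = 1.5625, f(x_2) = 3.814697, coefficient = 2
x_3 = 1.7188, f(x_3) = 5.077362, coefficient = 4
x_4 = 1.8750, f(x_4) = 6.591797, coefficient = 2
x_5 = 2.0312, f(x_5) = 8.380890, coefficient = 4
x_6 = 2.1875, f(x_6) = 10.467529, coefficient = 2
x_7 = 2.3438, f(x_7) = 12.874603, coefficient = 4
x_8 = 2.5000, f(x_8) = 15.625000, coefficient = 1

I ≈ (0.156250/3) × 175.781250 = 9.155273
Exact value: 9.155273
Error: 0.000000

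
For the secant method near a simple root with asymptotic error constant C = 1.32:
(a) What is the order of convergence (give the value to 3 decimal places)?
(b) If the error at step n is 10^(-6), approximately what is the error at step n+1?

(a) Secant method has superlinear convergence with order φ = (1+√5)/2 ≈ 1.618.
    This means |e_{n+1}| ≈ C|e_n|^1.618.

(b) With |e_n| = 10^(-6) and C = 1.32:
    |e_{n+1}| ≈ 1.32 × (10^(-6))^1.618 = 1.32 × 10^(-9.71)

(a) ≈ 1.618 (golden ratio); (b) |e_{n+1}| ≈ 2.584e-10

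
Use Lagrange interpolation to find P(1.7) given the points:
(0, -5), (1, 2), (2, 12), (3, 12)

Lagrange interpolation formula:
P(x) = Σ yᵢ × Lᵢ(x)
where Lᵢ(x) = Π_{j≠i} (x - xⱼ)/(xᵢ - xⱼ)

L_0(1.7) = (1.7 - 1)/(0 - 1) × (1.7 - 2)/(0 - 2) × (1.7 - 3)/(0 - 3) = -0.045500
L_1(1.7) = (1.7 - 0)/(1 - 0) × (1.7 - 2)/(1 - 2) × (1.7 - 3)/(1 - 3) = 0.331500
L_2(1.7) = (1.7 - 0)/(2 - 0) × (1.7 - 1)/(2 - 1) × (1.7 - 3)/(2 - 3) = 0.773500
L_3(1.7) = (1.7 - 0)/(3 - 0) × (1.7 - 1)/(3 - 1) × (1.7 - 2)/(3 - 2) = -0.059500

P(1.7) = (-5)×L_0(1.7) + 2×L_1(1.7) + 12×L_2(1.7) + 12×L_3(1.7)
P(1.7) = 9.458500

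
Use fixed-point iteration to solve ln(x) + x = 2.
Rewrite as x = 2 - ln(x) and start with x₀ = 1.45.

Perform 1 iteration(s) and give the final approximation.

Equation: ln(x) + x = 2
Fixed-point form: x = 2 - ln(x)
x₀ = 1.45

x_1 = g(1.450000) = 1.628436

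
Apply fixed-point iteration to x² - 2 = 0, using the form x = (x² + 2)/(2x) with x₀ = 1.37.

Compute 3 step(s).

Equation: x² - 2 = 0
Fixed-point form: x = (x² + 2)/(2x)
x₀ = 1.37

x_1 = g(1.370000) = 1.414927
x_2 = g(1.414927) = 1.414214
x_3 = g(1.414214) = 1.414214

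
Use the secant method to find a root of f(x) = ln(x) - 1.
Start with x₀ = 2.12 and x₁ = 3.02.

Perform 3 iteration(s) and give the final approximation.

f(x) = ln(x) - 1
x₀ = 2.12, x₁ = 3.02

Secant formula: x_{n+1} = x_n - f(x_n)(x_n - x_{n-1})/(f(x_n) - f(x_{n-1}))

Iteration 1:
  f(2.120000) = -0.248584
  f(3.020000) = 0.105257
  x_2 = 3.020000 - 0.105257×(3.020000 - 2.120000)/(0.105257 - (-0.248584))
       = 2.752277
Iteration 2:
  f(3.020000) = 0.105257
  f(2.752277) = 0.012429
  x_3 = 2.752277 - 0.012429×(2.752277 - 3.020000)/(0.012429 - 0.105257)
       = 2.716432
Iteration 3:
  f(2.752277) = 0.012429
  f(2.716432) = -0.000681
  x_4 = 2.716432 - (-0.000681)×(2.716432 - 2.752277)/(-0.000681 - 0.012429)
       = 2.718293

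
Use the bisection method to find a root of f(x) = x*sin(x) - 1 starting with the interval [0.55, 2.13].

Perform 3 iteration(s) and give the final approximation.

f(x) = x*sin(x) - 1
Initial interval: [0.55, 2.13]

Iteration 1:
  c_1 = (0.550000 + 2.130000)/2 = 1.340000
  f(c_1) = f(1.340000) = 0.304469
  f(a) × f(c) < 0, new interval: [0.550000, 1.340000]
Iteration 2:
  c_2 = (0.550000 + 1.340000)/2 = 0.945000
  f(c_2) = f(0.945000) = -0.234080
  f(a) × f(c) ≥ 0, new interval: [0.945000, 1.340000]
Iteration 3:
  c_3 = (0.945000 + 1.340000)/2 = 1.142500
  f(c_3) = f(1.142500) = 0.039303
  f(a) × f(c) < 0, new interval: [0.945000, 1.142500]

After 3 iteration(s), the approximation is c_3 = 1.142500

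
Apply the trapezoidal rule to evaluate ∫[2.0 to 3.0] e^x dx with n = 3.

f(x) = e^x
a = 2.0, b = 3.0, n = 3
h = (b - a)/n = 0.333333

Trapezoidal rule: (h/2)[f(x₀) + 2f(x₁) + 2f(x₂) + ... + f(xₙ)]

x_0 = 2.0000, f(x_0) = 7.389056, coefficient = 1
x_1 = 2.3333, f(x_1) = 10.312259, coefficient = 2
x_2 = 2.6667, f(x_2) = 14.391916, coefficient = 2
x_3 = 3.0000, f(x_3) = 20.085537, coefficient = 1

I ≈ (0.333333/2) × 76.882942 = 12.813824
Exact value: 12.696481
Error: 0.117343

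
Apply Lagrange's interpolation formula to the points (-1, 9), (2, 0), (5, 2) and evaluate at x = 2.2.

Lagrange interpolation formula:
P(x) = Σ yᵢ × Lᵢ(x)
where Lᵢ(x) = Π_{j≠i} (x - xⱼ)/(xᵢ - xⱼ)

L_0(2.2) = (2.2 - 2)/(-1 - 2) × (2.2 - 5)/(-1 - 5) = -0.031111
L_1(2.2) = (2.2 - (-1))/(2 - (-1)) × (2.2 - 5)/(2 - 5) = 0.995556
L_2(2.2) = (2.2 - (-1))/(5 - (-1)) × (2.2 - 2)/(5 - 2) = 0.035556

P(2.2) = 9×L_0(2.2) + 0×L_1(2.2) + 2×L_2(2.2)
P(2.2) = -0.208889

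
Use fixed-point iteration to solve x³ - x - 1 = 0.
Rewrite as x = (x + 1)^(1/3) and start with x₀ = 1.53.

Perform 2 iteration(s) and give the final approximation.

Equation: x³ - x - 1 = 0
Fixed-point form: x = (x + 1)^(1/3)
x₀ = 1.53

x_1 = g(1.530000) = 1.362616
x_2 = g(1.362616) = 1.331878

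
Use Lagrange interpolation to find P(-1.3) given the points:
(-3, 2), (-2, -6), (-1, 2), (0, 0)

Lagrange interpolation formula:
P(x) = Σ yᵢ × Lᵢ(x)
where Lᵢ(x) = Π_{j≠i} (x - xⱼ)/(xᵢ - xⱼ)

L_0(-1.3) = (-1.3 - (-2))/(-3 - (-2)) × (-1.3 - (-1))/(-3 - (-1)) × (-1.3 - 0)/(-3 - 0) = -0.045500
L_1(-1.3) = (-1.3 - (-3))/(-2 - (-3)) × (-1.3 - (-1))/(-2 - (-1)) × (-1.3 - 0)/(-2 - 0) = 0.331500
L_2(-1.3) = (-1.3 - (-3))/(-1 - (-3)) × (-1.3 - (-2))/(-1 - (-2)) × (-1.3 - 0)/(-1 - 0) = 0.773500
L_3(-1.3) = (-1.3 - (-3))/(0 - (-3)) × (-1.3 - (-2))/(0 - (-2)) × (-1.3 - (-1))/(0 - (-1)) = -0.059500

P(-1.3) = 2×L_0(-1.3) + (-6)×L_1(-1.3) + 2×L_2(-1.3) + 0×L_3(-1.3)
P(-1.3) = -0.533000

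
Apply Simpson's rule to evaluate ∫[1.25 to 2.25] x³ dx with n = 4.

f(x) = x³
a = 1.25, b = 2.25, n = 4
h = (b - a)/n = 0.250000

Simpson's rule: (h/3)[f(x₀) + 4f(x₁) + 2f(x₂) + ... + f(xₙ)]

x_0 = 1.2500, f(x_0) = 1.953125, coefficient = 1
x_1 = 1.5000, f(x_1) = 3.375000, coefficient = 4
x_2 = 1.7500, f(x_2) = 5.359375, coefficient = 2
x_3 = 2.0000, f(x_3) = 8.000000, coefficient = 4
x_4 = 2.2500, f(x_4) = 11.390625, coefficient = 1

I ≈ (0.250000/3) × 69.562500 = 5.796875
Exact value: 5.796875
Error: 0.000000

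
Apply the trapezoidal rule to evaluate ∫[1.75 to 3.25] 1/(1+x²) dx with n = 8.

f(x) = 1/(1+x²)
a = 1.75, b = 3.25, n = 8
h = (b - a)/n = 0.187500

Trapezoidal rule: (h/2)[f(x₀) + 2f(x₁) + 2f(x₂) + ... + f(xₙ)]

x_0 = 1.7500, f(x_0) = 0.246154, coefficient = 1
x_1 = 1.9375, f(x_1) = 0.210353, coefficient = 2
x_2 = 2.1250, f(x_2) = 0.181303, coefficient = 2
x_3 = 2.3125, f(x_3) = 0.157538, coefficient = 2
x_4 = 2.5000, f(x_4) = 0.137931, coefficient = 2
x_5 = 2.6875, f(x_5) = 0.121615, coefficient = 2
x_6 = 2.8750, f(x_6) = 0.107926, coefficient = 2
x_7 = 3.0625, f(x_7) = 0.096349, coefficient = 2
x_8 = 3.2500, f(x_8) = 0.086486, coefficient = 1

I ≈ (0.187500/2) × 2.358673 = 0.221126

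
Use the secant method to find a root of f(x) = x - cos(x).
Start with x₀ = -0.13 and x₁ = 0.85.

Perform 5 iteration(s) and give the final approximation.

f(x) = x - cos(x)
x₀ = -0.13, x₁ = 0.85

Secant formula: x_{n+1} = x_n - f(x_n)(x_n - x_{n-1})/(f(x_n) - f(x_{n-1}))

Iteration 1:
  f(-0.130000) = -1.121562
  f(0.850000) = 0.190017
  x_2 = 0.850000 - 0.190017×(0.850000 - (-0.130000))/(0.190017 - (-1.121562))
       = 0.708021
Iteration 2:
  f(0.850000) = 0.190017
  f(0.708021) = -0.051629
  x_3 = 0.708021 - (-0.051629)×(0.708021 - 0.850000)/(-0.051629 - 0.190017)
       = 0.738356
Iteration 3:
  f(0.708021) = -0.051629
  f(0.738356) = -0.001220
  x_4 = 0.738356 - (-0.001220)×(0.738356 - 0.708021)/(-0.001220 - (-0.051629))
       = 0.739090
Iteration 4:
  f(0.738356) = -0.001220
  f(0.739090) = 0.000009
  x_5 = 0.739090 - 0.000009×(0.739090 - 0.738356)/(0.000009 - (-0.001220))
       = 0.739085
Iteration 5:
  f(0.739090) = 0.000009
  f(0.739085) = 0.000000
  x_6 = 0.739085 - 0.000000×(0.739085 - 0.739090)/(0.000000 - 0.000009)
       = 0.739085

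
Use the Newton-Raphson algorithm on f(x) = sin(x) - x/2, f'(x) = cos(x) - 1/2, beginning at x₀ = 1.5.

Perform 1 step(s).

f(x) = sin(x) - x/2
f'(x) = cos(x) - 1/2
x₀ = 1.5

Newton-Raphson formula: x_{n+1} = x_n - f(x_n)/f'(x_n)

Iteration 1:
  f(1.500000) = 0.247495
  f'(1.500000) = -0.429263
  x_1 = 1.500000 - 0.247495/(-0.429263) = 2.076558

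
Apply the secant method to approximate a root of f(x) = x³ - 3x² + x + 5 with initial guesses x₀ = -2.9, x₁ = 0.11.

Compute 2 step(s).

f(x) = x³ - 3x² + x + 5
x₀ = -2.9, x₁ = 0.11

Secant formula: x_{n+1} = x_n - f(x_n)(x_n - x_{n-1})/(f(x_n) - f(x_{n-1}))

Iteration 1:
  f(-2.900000) = -47.519000
  f(0.110000) = 5.075031
  x_2 = 0.110000 - 5.075031×(0.110000 - (-2.900000))/(5.075031 - (-47.519000))
       = -0.180448
Iteration 2:
  f(0.110000) = 5.075031
  f(-0.180448) = 4.715991
  x_3 = -0.180448 - 4.715991×(-0.180448 - 0.110000)/(4.715991 - 5.075031)
       = -3.995491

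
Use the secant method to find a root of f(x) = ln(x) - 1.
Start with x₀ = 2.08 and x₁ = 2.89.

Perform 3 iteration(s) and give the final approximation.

f(x) = ln(x) - 1
x₀ = 2.08, x₁ = 2.89

Secant formula: x_{n+1} = x_n - f(x_n)(x_n - x_{n-1})/(f(x_n) - f(x_{n-1}))

Iteration 1:
  f(2.080000) = -0.267632
  f(2.890000) = 0.061257
  x_2 = 2.890000 - 0.061257×(2.890000 - 2.080000)/(0.061257 - (-0.267632))
       = 2.739135
Iteration 2:
  f(2.890000) = 0.061257
  f(2.739135) = 0.007642
  x_3 = 2.739135 - 0.007642×(2.739135 - 2.890000)/(0.007642 - 0.061257)
       = 2.717631
Iteration 3:
  f(2.739135) = 0.007642
  f(2.717631) = -0.000240
  x_4 = 2.717631 - (-0.000240)×(2.717631 - 2.739135)/(-0.000240 - 0.007642)
       = 2.718284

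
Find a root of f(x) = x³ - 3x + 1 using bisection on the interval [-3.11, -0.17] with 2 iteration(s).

f(x) = x³ - 3x + 1
Initial interval: [-3.11, -0.17]

Iteration 1:
  c_1 = (-3.110000 + (-0.170000))/2 = -1.640000
  f(c_1) = f(-1.640000) = 1.509056
  f(a) × f(c) < 0, new interval: [-3.110000, -1.640000]
Iteration 2:
  c_2 = (-3.110000 + (-1.640000))/2 = -2.375000
  f(c_2) = f(-2.375000) = -5.271484
  f(a) × f(c) ≥ 0, new interval: [-2.375000, -1.640000]

After 2 iteration(s), the approximation is c_2 = -2.375000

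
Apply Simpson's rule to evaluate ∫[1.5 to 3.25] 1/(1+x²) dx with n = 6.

f(x) = 1/(1+x²)
a = 1.5, b = 3.25, n = 6
h = (b - a)/n = 0.291667

Simpson's rule: (h/3)[f(x₀) + 4f(x₁) + 2f(x₂) + ... + f(xₙ)]

x_0 = 1.5000, f(x_0) = 0.307692, coefficient = 1
x_1 = 1.7917, f(x_1) = 0.237526, coefficient = 4
x_2 = 2.0833, f(x_2) = 0.187256, coefficient = 2
x_3 = 2.3750, f(x_3) = 0.150588, coefficient = 4
x_4 = 2.6667, f(x_4) = 0.123288, coefficient = 2
x_5 = 2.9583, f(x_5) = 0.102546, coefficient = 4
x_6 = 3.2500, f(x_6) = 0.086486, coefficient = 1

I ≈ (0.291667/3) × 2.977906 = 0.289519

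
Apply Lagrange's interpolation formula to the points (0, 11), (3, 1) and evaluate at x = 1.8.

Lagrange interpolation formula:
P(x) = Σ yᵢ × Lᵢ(x)
where Lᵢ(x) = Π_{j≠i} (x - xⱼ)/(xᵢ - xⱼ)

L_0(1.8) = (1.8 - 3)/(0 - 3) = 0.400000
L_1(1.8) = (1.8 - 0)/(3 - 0) = 0.600000

P(1.8) = 11×L_0(1.8) + 1×L_1(1.8)
P(1.8) = 5.000000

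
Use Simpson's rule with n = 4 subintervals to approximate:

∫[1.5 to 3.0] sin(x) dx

f(x) = sin(x)
a = 1.5, b = 3.0, n = 4
h = (b - a)/n = 0.375000

Simpson's rule: (h/3)[f(x₀) + 4f(x₁) + 2f(x₂) + ... + f(xₙ)]

x_0 = 1.5000, f(x_0) = 0.997495, coefficient = 1
x_1 = 1.8750, f(x_1) = 0.954086, coefficient = 4
x_2 = 2.2500, f(x_2) = 0.778073, coefficient = 2
x_3 = 2.6250, f(x_3) = 0.493920, coefficient = 4
x_4 = 3.0000, f(x_4) = 0.141120, coefficient = 1

I ≈ (0.375000/3) × 8.486786 = 1.060848
Exact value: 1.060730
Error: 0.000119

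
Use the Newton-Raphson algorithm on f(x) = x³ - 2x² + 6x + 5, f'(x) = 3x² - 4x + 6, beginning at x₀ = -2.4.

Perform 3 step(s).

f(x) = x³ - 2x² + 6x + 5
f'(x) = 3x² - 4x + 6
x₀ = -2.4

Newton-Raphson formula: x_{n+1} = x_n - f(x_n)/f'(x_n)

Iteration 1:
  f(-2.400000) = -34.744000
  f'(-2.400000) = 32.880000
  x_1 = -2.400000 - (-34.744000)/32.880000 = -1.343309
Iteration 2:
  f(-1.343309) = -9.092785
  f'(-1.343309) = 16.786673
  x_2 = -1.343309 - (-9.092785)/16.786673 = -0.801642
Iteration 3:
  f(-0.801642) = -1.610272
  f'(-0.801642) = 11.134459
  x_3 = -0.801642 - (-1.610272)/11.134459 = -0.657022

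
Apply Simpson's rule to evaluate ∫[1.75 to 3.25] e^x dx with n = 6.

f(x) = e^x
a = 1.75, b = 3.25, n = 6
h = (b - a)/n = 0.250000

Simpson's rule: (h/3)[f(x₀) + 4f(x₁) + 2f(x₂) + ... + f(xₙ)]

x_0 = 1.7500, f(x_0) = 5.754603, coefficient = 1
x_1 = 2.0000, f(x_1) = 7.389056, coefficient = 4
x_2 = 2.2500, f(x_2) = 9.487736, coefficient = 2
x_3 = 2.5000, f(x_3) = 12.182494, coefficient = 4
x_4 = 2.7500, f(x_4) = 15.642632, coefficient = 2
x_5 = 3.0000, f(x_5) = 20.085537, coefficient = 4
x_6 = 3.2500, f(x_6) = 25.790340, coefficient = 1

I ≈ (0.250000/3) × 240.434026 = 20.036169
Exact value: 20.035737
Error: 0.000432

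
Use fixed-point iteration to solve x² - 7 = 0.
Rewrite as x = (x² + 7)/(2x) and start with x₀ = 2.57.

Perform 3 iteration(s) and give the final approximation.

Equation: x² - 7 = 0
Fixed-point form: x = (x² + 7)/(2x)
x₀ = 2.57

x_1 = g(2.570000) = 2.646868
x_2 = g(2.646868) = 2.645752
x_3 = g(2.645752) = 2.645751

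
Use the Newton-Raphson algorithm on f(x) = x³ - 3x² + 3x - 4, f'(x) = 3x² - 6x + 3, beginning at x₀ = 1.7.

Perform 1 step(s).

f(x) = x³ - 3x² + 3x - 4
f'(x) = 3x² - 6x + 3
x₀ = 1.7

Newton-Raphson formula: x_{n+1} = x_n - f(x_n)/f'(x_n)

Iteration 1:
  f(1.700000) = -2.657000
  f'(1.700000) = 1.470000
  x_1 = 1.700000 - (-2.657000)/1.470000 = 3.507483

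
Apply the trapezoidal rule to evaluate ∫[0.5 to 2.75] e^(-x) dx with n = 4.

f(x) = e^(-x)
a = 0.5, b = 2.75, n = 4
h = (b - a)/n = 0.562500

Trapezoidal rule: (h/2)[f(x₀) + 2f(x₁) + 2f(x₂) + ... + f(xₙ)]

x_0 = 0.5000, f(x_0) = 0.606531, coefficient = 1
x_1 = 1.0625, f(x_1) = 0.345591, coefficient = 2
x_2 = 1.6250, f(x_2) = 0.196912, coefficient = 2
x_3 = 2.1875, f(x_3) = 0.112197, coefficient = 2
x_4 = 2.7500, f(x_4) = 0.063928, coefficient = 1

I ≈ (0.562500/2) × 1.979857 = 0.556835
Exact value: 0.542603
Error: 0.014232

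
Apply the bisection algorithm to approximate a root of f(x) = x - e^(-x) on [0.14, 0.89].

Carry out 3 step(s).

f(x) = x - e^(-x)
Initial interval: [0.14, 0.89]

Iteration 1:
  c_1 = (0.140000 + 0.890000)/2 = 0.515000
  f(c_1) = f(0.515000) = -0.082501
  f(a) × f(c) ≥ 0, new interval: [0.515000, 0.890000]
Iteration 2:
  c_2 = (0.515000 + 0.890000)/2 = 0.702500
  f(c_2) = f(0.702500) = 0.207155
  f(a) × f(c) < 0, new interval: [0.515000, 0.702500]
Iteration 3:
  c_3 = (0.515000 + 0.702500)/2 = 0.608750
  f(c_3) = f(0.608750) = 0.064720
  f(a) × f(c) < 0, new interval: [0.515000, 0.608750]

After 3 iteration(s), the approximation is c_3 = 0.608750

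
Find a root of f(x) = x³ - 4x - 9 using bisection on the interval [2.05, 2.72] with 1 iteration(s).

f(x) = x³ - 4x - 9
Initial interval: [2.05, 2.72]

Iteration 1:
  c_1 = (2.050000 + 2.720000)/2 = 2.385000
  f(c_1) = f(2.385000) = -4.973583
  f(a) × f(c) ≥ 0, new interval: [2.385000, 2.720000]

After 1 iteration(s), the approximation is c_1 = 2.385000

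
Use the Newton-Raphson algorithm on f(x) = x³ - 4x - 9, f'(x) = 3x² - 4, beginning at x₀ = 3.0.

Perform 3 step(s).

f(x) = x³ - 4x - 9
f'(x) = 3x² - 4
x₀ = 3.0

Newton-Raphson formula: x_{n+1} = x_n - f(x_n)/f'(x_n)

Iteration 1:
  f(3.000000) = 6.000000
  f'(3.000000) = 23.000000
  x_1 = 3.000000 - 6.000000/23.000000 = 2.739130
Iteration 2:
  f(2.739130) = 0.594723
  f'(2.739130) = 18.508507
  x_2 = 2.739130 - 0.594723/18.508507 = 2.706998
Iteration 3:
  f(2.706998) = 0.008451
  f'(2.706998) = 17.983514
  x_3 = 2.706998 - 0.008451/17.983514 = 2.706528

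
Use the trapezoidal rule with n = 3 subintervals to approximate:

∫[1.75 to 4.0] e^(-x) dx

f(x) = e^(-x)
a = 1.75, b = 4.0, n = 3
h = (b - a)/n = 0.750000

Trapezoidal rule: (h/2)[f(x₀) + 2f(x₁) + 2f(x₂) + ... + f(xₙ)]

x_0 = 1.7500, f(x_0) = 0.173774, coefficient = 1
x_1 = 2.5000, f(x_1) = 0.082085, coefficient = 2
x_2 = 3.2500, f(x_2) = 0.038774, coefficient = 2
x_3 = 4.0000, f(x_3) = 0.018316, coefficient = 1

I ≈ (0.750000/2) × 0.433808 = 0.162678
Exact value: 0.155458
Error: 0.007220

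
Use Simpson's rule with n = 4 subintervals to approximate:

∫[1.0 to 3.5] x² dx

f(x) = x²
a = 1.0, b = 3.5, n = 4
h = (b - a)/n = 0.625000

Simpson's rule: (h/3)[f(x₀) + 4f(x₁) + 2f(x₂) + ... + f(xₙ)]

x_0 = 1.0000, f(x_0) = 1.000000, coefficient = 1
x_1 = 1.6250, f(x_1) = 2.640625, coefficient = 4
x_2 = 2.2500, f(x_2) = 5.062500, coefficient = 2
x_3 = 2.8750, f(x_3) = 8.265625, coefficient = 4
x_4 = 3.5000, f(x_4) = 12.250000, coefficient = 1

I ≈ (0.625000/3) × 67.000000 = 13.958333
Exact value: 13.958333
Error: 0.000000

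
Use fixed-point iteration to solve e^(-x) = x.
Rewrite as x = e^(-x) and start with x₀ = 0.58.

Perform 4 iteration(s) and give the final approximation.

Equation: e^(-x) = x
Fixed-point form: x = e^(-x)
x₀ = 0.58

x_1 = g(0.580000) = 0.559898
x_2 = g(0.559898) = 0.571267
x_3 = g(0.571267) = 0.564809
x_4 = g(0.564809) = 0.568469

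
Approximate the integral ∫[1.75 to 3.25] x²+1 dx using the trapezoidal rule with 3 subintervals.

f(x) = x²+1
a = 1.75, b = 3.25, n = 3
h = (b - a)/n = 0.500000

Trapezoidal rule: (h/2)[f(x₀) + 2f(x₁) + 2f(x₂) + ... + f(xₙ)]

x_0 = 1.7500, f(x_0) = 4.062500, coefficient = 1
x_1 = 2.2500, f(x_1) = 6.062500, coefficient = 2
x_2 = 2.7500, f(x_2) = 8.562500, coefficient = 2
x_3 = 3.2500, f(x_3) = 11.562500, coefficient = 1

I ≈ (0.500000/2) × 44.875000 = 11.218750
Exact value: 11.156250
Error: 0.062500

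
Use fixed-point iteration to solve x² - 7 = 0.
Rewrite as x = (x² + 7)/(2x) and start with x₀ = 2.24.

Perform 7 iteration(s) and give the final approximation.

Equation: x² - 7 = 0
Fixed-point form: x = (x² + 7)/(2x)
x₀ = 2.24

x_1 = g(2.240000) = 2.682500
x_2 = g(2.682500) = 2.646003
x_3 = g(2.646003) = 2.645751
x_4 = g(2.645751) = 2.645751
x_5 = g(2.645751) = 2.645751
x_6 = g(2.645751) = 2.645751
x_7 = g(2.645751) = 2.645751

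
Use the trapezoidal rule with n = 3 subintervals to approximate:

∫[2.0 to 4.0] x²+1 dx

f(x) = x²+1
a = 2.0, b = 4.0, n = 3
h = (b - a)/n = 0.666667

Trapezoidal rule: (h/2)[f(x₀) + 2f(x₁) + 2f(x₂) + ... + f(xₙ)]

x_0 = 2.0000, f(x_0) = 5.000000, coefficient = 1
x_1 = 2.6667, f(x_1) = 8.111111, coefficient = 2
x_2 = 3.3333, f(x_2) = 12.111111, coefficient = 2
x_3 = 4.0000, f(x_3) = 17.000000, coefficient = 1

I ≈ (0.666667/2) × 62.444444 = 20.814815
Exact value: 20.666667
Error: 0.148148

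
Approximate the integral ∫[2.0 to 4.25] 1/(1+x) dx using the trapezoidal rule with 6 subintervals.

f(x) = 1/(1+x)
a = 2.0, b = 4.25, n = 6
h = (b - a)/n = 0.375000

Trapezoidal rule: (h/2)[f(x₀) + 2f(x₁) + 2f(x₂) + ... + f(xₙ)]

x_0 = 2.0000, f(x_0) = 0.333333, coefficient = 1
x_1 = 2.3750, f(x_1) = 0.296296, coefficient = 2
x_2 = 2.7500, f(x_2) = 0.266667, coefficient = 2
x_3 = 3.1250, f(x_3) = 0.242424, coefficient = 2
x_4 = 3.5000, f(x_4) = 0.222222, coefficient = 2
x_5 = 3.8750, f(x_5) = 0.205128, coefficient = 2
x_6 = 4.2500, f(x_6) = 0.190476, coefficient = 1

I ≈ (0.375000/2) × 2.989285 = 0.560491
Exact value: 0.559616
Error: 0.000875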